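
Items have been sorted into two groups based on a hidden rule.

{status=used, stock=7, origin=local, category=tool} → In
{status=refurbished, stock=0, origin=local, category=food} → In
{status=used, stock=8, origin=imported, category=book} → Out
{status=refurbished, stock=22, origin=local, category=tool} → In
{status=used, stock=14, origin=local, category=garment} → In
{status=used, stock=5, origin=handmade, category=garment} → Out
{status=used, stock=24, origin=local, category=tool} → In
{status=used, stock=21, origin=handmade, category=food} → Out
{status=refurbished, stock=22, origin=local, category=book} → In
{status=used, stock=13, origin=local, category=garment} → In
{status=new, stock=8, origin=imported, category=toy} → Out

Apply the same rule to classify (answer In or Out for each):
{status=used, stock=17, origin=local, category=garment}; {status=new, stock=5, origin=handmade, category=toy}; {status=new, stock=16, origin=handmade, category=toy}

In, Out, Out

The common property of the 'In' items is: origin is local. No 'Out' item has it.
{status=used, stock=17, origin=local, category=garment}: origin is local, satisfies this → In. {status=new, stock=5, origin=handmade, category=toy}: origin is handmade, fails the rule → Out. {status=new, stock=16, origin=handmade, category=toy}: origin is handmade, fails the rule → Out.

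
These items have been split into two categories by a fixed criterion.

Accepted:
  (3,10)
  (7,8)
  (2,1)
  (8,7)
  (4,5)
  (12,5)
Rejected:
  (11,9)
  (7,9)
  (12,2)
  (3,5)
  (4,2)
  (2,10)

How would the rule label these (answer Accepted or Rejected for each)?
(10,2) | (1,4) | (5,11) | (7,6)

Rejected, Accepted, Rejected, Accepted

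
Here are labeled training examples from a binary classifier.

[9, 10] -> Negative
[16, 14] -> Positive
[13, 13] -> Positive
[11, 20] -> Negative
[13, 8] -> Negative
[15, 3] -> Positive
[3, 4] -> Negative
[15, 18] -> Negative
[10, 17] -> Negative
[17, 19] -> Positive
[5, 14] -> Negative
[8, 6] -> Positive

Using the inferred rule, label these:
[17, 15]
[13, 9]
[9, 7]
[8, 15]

Comparing the two groups points to one rule — sum is even.

Positive, Positive, Positive, Negative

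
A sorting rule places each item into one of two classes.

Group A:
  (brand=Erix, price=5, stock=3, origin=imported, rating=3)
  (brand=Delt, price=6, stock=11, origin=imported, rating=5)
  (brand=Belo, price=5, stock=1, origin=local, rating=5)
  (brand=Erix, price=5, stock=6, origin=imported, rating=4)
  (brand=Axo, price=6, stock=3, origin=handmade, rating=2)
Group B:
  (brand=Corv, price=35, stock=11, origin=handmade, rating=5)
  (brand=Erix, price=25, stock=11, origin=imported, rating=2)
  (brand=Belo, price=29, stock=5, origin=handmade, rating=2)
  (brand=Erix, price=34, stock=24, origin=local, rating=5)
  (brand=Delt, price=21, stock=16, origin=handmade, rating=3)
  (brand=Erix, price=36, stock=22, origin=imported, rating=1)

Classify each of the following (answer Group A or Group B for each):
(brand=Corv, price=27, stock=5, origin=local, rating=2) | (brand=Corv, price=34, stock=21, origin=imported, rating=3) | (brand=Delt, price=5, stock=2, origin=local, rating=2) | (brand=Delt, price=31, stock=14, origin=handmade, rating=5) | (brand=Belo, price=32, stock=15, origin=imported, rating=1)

All 'Group A' examples share one property — price ≤ 6 — and every 'Group B' example lacks it.
Group B: (brand=Corv, price=27, stock=5, origin=local, rating=2), since price = 27. Group B: (brand=Corv, price=34, stock=21, origin=imported, rating=3), since price = 34. Group A: (brand=Delt, price=5, stock=2, origin=local, rating=2), since price = 5. Group B: (brand=Delt, price=31, stock=14, origin=handmade, rating=5), since price = 31. Group B: (brand=Belo, price=32, stock=15, origin=imported, rating=1), since price = 32.

Group B, Group B, Group A, Group B, Group B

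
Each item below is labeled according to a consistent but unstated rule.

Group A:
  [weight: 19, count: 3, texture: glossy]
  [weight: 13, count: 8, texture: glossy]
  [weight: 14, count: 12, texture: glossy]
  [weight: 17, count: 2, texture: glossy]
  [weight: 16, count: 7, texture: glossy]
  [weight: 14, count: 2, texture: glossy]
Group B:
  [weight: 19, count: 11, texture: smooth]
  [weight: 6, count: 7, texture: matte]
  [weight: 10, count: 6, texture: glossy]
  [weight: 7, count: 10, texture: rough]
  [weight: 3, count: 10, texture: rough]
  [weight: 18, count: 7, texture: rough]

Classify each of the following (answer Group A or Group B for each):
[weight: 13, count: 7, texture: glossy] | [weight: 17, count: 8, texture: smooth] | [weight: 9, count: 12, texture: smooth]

The rule appears to be: texture is glossy AND weight ≥ 13.
[weight: 13, count: 7, texture: glossy]: Group A (texture is glossy, weight = 13). [weight: 17, count: 8, texture: smooth]: Group B (texture is smooth, weight = 17). [weight: 9, count: 12, texture: smooth]: Group B (texture is smooth, weight = 9).

Group A, Group B, Group B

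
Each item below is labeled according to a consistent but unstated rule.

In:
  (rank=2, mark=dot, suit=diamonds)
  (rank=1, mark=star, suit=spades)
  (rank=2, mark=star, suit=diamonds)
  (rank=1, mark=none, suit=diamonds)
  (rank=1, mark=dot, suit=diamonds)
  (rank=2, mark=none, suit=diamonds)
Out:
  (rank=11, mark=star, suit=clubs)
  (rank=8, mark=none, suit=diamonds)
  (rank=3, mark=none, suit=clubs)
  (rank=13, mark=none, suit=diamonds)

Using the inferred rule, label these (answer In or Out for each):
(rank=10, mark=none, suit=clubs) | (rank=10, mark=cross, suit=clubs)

All 'In' examples share one property — rank ≤ 2 — and every 'Out' example lacks it.

Out, Out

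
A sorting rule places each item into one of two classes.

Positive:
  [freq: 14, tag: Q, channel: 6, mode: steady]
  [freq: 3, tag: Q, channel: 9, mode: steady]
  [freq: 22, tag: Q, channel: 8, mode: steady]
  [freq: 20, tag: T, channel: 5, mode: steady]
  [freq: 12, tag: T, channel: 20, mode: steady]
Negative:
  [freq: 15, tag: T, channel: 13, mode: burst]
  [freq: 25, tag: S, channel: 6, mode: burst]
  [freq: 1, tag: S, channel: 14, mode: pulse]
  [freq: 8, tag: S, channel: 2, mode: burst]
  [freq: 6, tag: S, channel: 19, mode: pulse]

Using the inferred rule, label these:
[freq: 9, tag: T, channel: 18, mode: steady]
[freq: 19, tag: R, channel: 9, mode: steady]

The rule appears to be: mode is steady.
[freq: 9, tag: T, channel: 18, mode: steady]: Positive (mode is steady). [freq: 19, tag: R, channel: 9, mode: steady]: Positive (mode is steady).

Positive, Positive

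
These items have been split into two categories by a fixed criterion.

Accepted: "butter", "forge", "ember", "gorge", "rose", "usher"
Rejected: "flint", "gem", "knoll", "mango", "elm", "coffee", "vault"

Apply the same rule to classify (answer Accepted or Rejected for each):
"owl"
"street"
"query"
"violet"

Rule: contains 'r'. This holds for each 'Accepted' example and fails for each 'Rejected' one.
"owl" → no 'r' → Rejected.
"street" → has 'r' → Accepted.
"query" → has 'r' → Accepted.
"violet" → no 'r' → Rejected.

Rejected, Accepted, Accepted, Rejected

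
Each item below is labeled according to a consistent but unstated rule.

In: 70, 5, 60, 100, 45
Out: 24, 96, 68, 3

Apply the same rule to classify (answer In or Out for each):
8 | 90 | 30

Out, In, In

One predicate separates the groups cleanly: multiple of 5.
8 → 8 = 5·1 + 3 → Out. 90 → 90 = 5·18 → In. 30 → 30 = 5·6 → In.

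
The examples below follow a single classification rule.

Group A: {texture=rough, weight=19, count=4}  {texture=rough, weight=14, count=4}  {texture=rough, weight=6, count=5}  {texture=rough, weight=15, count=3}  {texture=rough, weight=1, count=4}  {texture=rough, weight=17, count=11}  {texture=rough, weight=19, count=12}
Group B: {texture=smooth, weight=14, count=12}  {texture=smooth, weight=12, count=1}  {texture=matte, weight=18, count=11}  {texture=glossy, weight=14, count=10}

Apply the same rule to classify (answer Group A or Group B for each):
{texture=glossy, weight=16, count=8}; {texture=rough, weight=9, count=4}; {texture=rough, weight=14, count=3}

Group B, Group A, Group A

Comparing the two groups points to one rule — texture is rough.
Group B: {texture=glossy, weight=16, count=8}, since texture is glossy.
Group A: {texture=rough, weight=9, count=4}, since texture is rough.
Group A: {texture=rough, weight=14, count=3}, since texture is rough.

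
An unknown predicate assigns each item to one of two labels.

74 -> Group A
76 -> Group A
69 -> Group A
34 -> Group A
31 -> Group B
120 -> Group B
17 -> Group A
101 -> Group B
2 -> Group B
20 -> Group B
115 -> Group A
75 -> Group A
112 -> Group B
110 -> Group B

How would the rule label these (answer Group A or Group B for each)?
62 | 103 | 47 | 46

A rule that fits every label: digit sum ≥ 5 — true of each 'Group A' example, false of each 'Group B' one.

Group A, Group B, Group A, Group A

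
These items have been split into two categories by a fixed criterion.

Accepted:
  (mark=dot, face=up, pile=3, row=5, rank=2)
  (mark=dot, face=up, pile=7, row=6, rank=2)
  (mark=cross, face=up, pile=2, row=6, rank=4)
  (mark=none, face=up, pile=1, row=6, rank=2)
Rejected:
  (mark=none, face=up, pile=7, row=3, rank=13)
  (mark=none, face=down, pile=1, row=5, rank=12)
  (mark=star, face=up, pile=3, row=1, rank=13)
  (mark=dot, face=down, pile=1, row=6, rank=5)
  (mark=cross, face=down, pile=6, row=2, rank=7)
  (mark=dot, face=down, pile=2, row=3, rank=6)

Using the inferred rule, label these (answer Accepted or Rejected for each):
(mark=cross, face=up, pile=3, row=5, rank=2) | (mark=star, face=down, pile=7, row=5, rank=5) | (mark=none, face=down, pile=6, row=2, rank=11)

'Accepted' ⟺ rank ≤ 4.

Accepted, Rejected, Rejected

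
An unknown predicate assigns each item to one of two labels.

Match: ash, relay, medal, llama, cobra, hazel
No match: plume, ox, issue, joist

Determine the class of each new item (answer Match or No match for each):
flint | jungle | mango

No match, No match, Match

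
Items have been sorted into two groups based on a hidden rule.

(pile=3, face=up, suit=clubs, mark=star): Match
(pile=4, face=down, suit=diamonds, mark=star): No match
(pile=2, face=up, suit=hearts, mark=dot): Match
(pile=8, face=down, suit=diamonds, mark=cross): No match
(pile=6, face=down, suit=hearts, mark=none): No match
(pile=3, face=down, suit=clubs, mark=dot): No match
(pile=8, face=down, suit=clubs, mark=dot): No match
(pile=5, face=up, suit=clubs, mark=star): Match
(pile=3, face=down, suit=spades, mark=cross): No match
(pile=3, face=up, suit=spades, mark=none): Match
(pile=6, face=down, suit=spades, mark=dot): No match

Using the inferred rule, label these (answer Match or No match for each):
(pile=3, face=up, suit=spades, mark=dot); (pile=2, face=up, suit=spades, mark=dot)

Match, Match

The rule appears to be: face is up.
Match: (pile=3, face=up, suit=spades, mark=dot), since face is up. Match: (pile=2, face=up, suit=spades, mark=dot), since face is up.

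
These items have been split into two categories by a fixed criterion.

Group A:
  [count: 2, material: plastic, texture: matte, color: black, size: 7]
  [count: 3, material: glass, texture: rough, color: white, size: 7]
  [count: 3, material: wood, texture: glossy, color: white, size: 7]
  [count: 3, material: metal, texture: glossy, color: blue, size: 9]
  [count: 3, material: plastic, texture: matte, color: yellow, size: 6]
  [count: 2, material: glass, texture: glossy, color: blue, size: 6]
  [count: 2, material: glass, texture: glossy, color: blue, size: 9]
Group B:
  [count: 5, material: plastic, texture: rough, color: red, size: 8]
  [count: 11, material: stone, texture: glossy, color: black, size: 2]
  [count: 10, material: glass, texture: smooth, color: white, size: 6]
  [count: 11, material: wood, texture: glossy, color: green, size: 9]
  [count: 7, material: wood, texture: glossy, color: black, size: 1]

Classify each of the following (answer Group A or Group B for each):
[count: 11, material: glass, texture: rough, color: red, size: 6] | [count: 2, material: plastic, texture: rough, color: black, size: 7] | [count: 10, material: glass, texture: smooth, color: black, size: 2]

A rule that fits every label: count ≤ 3 — true of each 'Group A' example, false of each 'Group B' one.
[count: 11, material: glass, texture: rough, color: red, size: 6]: count = 11, doesn't match → Group B.
[count: 2, material: plastic, texture: rough, color: black, size: 7]: count = 2, satisfies this → Group A.
[count: 10, material: glass, texture: smooth, color: black, size: 2]: count = 10, doesn't match → Group B.

Group B, Group A, Group B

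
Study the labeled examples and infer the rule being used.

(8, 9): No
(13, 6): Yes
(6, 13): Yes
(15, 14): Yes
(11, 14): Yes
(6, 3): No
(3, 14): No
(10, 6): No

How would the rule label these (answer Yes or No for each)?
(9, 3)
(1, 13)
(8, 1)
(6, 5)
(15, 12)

No, No, No, No, Yes

The distinguishing property — sum ≥ 19 — holds for all the 'Yes' cases and none of the 'No' cases.
(9, 3): No (9+3 = 12).
(1, 13): No (1+13 = 14).
(8, 1): No (8+1 = 9).
(6, 5): No (6+5 = 11).
(15, 12): Yes (15+12 = 27).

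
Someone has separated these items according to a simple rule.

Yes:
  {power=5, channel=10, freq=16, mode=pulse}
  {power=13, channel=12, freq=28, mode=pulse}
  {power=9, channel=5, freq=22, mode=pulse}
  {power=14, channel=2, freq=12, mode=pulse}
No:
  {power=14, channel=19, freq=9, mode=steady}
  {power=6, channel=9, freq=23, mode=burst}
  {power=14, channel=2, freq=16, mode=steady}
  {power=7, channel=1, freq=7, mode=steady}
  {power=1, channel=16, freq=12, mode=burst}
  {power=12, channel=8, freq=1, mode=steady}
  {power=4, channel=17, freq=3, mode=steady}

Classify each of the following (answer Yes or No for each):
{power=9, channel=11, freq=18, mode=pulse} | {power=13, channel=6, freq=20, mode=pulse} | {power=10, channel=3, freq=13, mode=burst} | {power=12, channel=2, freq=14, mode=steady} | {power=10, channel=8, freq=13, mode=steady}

All 'Yes' examples share one property — mode is pulse — and every 'No' example lacks it.
{power=9, channel=11, freq=18, mode=pulse}: mode is pulse — fits, so Yes.
{power=13, channel=6, freq=20, mode=pulse}: mode is pulse — fits, so Yes.
{power=10, channel=3, freq=13, mode=burst}: mode is burst — does not satisfy this, so No.
{power=12, channel=2, freq=14, mode=steady}: mode is steady — does not satisfy this, so No.
{power=10, channel=8, freq=13, mode=steady}: mode is steady — does not satisfy this, so No.

Yes, Yes, No, No, No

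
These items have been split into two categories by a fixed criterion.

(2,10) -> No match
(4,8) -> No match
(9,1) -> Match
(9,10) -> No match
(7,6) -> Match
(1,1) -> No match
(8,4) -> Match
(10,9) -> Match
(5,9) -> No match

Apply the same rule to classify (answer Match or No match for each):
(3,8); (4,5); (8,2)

No match, No match, Match

Checking candidate rules against both groups, what survives is: first > second.
No match: (3,8), since 3 < 8. No match: (4,5), since 4 < 5. Match: (8,2), since 8 > 2.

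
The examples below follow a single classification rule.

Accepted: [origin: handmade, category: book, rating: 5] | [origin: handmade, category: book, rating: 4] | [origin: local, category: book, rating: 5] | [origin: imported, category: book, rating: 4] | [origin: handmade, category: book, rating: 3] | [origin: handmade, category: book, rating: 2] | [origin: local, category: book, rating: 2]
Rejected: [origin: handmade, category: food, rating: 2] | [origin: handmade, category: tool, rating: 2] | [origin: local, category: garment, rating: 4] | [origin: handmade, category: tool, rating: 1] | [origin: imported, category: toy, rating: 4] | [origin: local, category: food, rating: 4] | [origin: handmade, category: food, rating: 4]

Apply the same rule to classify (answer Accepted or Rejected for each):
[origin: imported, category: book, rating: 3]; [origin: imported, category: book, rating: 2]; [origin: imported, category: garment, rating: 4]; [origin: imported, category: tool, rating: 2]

One predicate separates the groups cleanly: category is book.
[origin: imported, category: book, rating: 3] → category is book → Accepted.
[origin: imported, category: book, rating: 2] → category is book → Accepted.
[origin: imported, category: garment, rating: 4] → category is garment → Rejected.
[origin: imported, category: tool, rating: 2] → category is tool → Rejected.

Accepted, Accepted, Rejected, Rejected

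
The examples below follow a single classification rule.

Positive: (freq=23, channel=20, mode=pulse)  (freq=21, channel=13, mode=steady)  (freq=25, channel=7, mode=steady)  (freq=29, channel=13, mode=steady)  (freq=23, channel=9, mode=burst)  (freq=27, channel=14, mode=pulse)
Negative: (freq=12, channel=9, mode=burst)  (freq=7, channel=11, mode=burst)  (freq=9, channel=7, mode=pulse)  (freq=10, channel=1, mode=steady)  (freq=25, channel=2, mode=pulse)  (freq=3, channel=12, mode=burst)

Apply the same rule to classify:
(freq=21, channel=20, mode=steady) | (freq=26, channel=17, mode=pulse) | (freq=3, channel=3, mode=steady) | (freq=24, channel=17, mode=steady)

'Positive' ⟺ channel ≥ 7 AND freq ≥ 21.
(freq=21, channel=20, mode=steady): channel = 20, freq = 21 — qualifies, so Positive. (freq=26, channel=17, mode=pulse): channel = 17, freq = 26 — qualifies, so Positive. (freq=3, channel=3, mode=steady): channel = 3, freq = 3 — lacks this property, so Negative. (freq=24, channel=17, mode=steady): channel = 17, freq = 24 — qualifies, so Positive.

Positive, Positive, Negative, Positive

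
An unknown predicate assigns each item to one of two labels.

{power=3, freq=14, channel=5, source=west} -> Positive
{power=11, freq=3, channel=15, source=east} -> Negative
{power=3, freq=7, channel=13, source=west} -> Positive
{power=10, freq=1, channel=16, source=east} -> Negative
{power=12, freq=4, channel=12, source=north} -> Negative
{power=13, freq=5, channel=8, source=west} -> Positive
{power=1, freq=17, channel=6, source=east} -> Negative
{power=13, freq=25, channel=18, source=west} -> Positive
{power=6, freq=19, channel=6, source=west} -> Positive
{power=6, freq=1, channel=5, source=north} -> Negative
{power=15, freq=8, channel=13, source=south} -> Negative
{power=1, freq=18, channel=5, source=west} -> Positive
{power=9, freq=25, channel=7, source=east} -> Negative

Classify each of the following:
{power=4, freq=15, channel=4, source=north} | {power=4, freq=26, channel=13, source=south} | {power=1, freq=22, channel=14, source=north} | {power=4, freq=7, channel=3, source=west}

Negative, Negative, Negative, Positive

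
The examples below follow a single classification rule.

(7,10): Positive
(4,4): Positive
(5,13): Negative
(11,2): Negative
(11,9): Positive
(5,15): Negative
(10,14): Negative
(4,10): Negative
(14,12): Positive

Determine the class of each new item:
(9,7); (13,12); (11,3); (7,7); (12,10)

Positive, Positive, Negative, Positive, Positive

The simplest hypothesis consistent with all the labels is: |first − second| ≤ 3.
Positive: (9,7), since |9−7| = 2. Positive: (13,12), since |13−12| = 1. Negative: (11,3), since |11−3| = 8. Positive: (7,7), since |7−7| = 0. Positive: (12,10), since |12−10| = 2.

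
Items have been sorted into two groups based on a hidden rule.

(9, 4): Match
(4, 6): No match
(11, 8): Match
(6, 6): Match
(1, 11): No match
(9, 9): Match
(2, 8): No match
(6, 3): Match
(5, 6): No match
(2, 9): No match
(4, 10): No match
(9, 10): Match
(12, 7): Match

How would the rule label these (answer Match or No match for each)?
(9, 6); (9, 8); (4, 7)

'Match' ⟺ first ≥ 6.
Match: (9, 6), since first 9. Match: (9, 8), since first 9. No match: (4, 7), since first 4.

Match, Match, No match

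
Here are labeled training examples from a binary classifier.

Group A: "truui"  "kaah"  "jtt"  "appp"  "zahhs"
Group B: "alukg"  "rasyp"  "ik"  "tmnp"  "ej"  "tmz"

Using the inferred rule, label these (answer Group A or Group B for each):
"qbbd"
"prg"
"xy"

All 'Group A' examples share one property — has a double letter — and every 'Group B' example lacks it.
"qbbd": 'bb' doubled, checks out → Group A.
"prg": no doubled letter, does not fit → Group B.
"xy": no doubled letter, does not fit → Group B.

Group A, Group B, Group B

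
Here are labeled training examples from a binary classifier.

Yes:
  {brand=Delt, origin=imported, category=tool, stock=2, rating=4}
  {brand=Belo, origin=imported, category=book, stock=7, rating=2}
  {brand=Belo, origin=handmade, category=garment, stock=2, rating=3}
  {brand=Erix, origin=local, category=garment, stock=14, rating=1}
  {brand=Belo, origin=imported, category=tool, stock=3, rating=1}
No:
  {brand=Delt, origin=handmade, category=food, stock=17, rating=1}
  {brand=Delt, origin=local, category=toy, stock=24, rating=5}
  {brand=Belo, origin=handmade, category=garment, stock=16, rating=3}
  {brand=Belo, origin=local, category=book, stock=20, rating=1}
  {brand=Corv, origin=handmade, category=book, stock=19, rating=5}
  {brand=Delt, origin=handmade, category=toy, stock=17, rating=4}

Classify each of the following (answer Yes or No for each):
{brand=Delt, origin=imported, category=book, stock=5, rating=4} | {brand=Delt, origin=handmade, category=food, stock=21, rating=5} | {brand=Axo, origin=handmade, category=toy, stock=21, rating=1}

Yes, No, No

A rule that fits every label: stock ≤ 14 — true of each 'Yes' example, false of each 'No' one.
{brand=Delt, origin=imported, category=book, stock=5, rating=4} → stock = 5 → Yes.
{brand=Delt, origin=handmade, category=food, stock=21, rating=5} → stock = 21 → No.
{brand=Axo, origin=handmade, category=toy, stock=21, rating=1} → stock = 21 → No.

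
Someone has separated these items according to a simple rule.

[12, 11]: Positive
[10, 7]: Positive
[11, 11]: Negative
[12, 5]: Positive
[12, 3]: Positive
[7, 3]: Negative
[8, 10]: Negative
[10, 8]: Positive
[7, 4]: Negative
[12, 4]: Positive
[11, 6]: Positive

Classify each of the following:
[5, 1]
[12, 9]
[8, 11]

Negative, Positive, Negative

One predicate separates the groups cleanly: first > second AND sum ≥ 15.
[5, 1]: 5 > 1, 5+1 = 6 — does not satisfy this, so Negative.
[12, 9]: 12 > 9, 12+9 = 21 — matches, so Positive.
[8, 11]: 8 < 11, 8+11 = 19 — does not satisfy this, so Negative.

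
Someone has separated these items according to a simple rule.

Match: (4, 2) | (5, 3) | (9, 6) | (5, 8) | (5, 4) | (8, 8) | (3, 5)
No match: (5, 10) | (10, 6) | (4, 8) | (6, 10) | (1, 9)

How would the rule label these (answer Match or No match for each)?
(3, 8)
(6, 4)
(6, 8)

The distinguishing property — |first − second| ≤ 3 — holds for all the 'Match' cases and none of the 'No match' cases.
(3, 8) → |3−8| = 5 → No match. (6, 4) → |6−4| = 2 → Match. (6, 8) → |6−8| = 2 → Match.

No match, Match, Match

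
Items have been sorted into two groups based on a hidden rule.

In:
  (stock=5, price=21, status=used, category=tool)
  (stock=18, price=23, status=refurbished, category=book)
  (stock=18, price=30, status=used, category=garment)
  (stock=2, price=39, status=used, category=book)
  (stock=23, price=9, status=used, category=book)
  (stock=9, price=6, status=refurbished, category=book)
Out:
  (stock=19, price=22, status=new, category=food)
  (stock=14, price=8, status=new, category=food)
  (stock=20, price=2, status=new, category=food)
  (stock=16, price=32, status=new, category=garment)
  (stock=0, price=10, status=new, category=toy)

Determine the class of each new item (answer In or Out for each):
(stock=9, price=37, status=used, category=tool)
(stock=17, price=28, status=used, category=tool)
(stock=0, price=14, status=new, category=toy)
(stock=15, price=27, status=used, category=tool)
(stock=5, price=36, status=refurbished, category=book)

In, In, Out, In, In

Checking candidate rules against both groups, what survives is: status is not new.
(stock=9, price=37, status=used, category=tool): status is used — matches, so In.
(stock=17, price=28, status=used, category=tool): status is used — matches, so In.
(stock=0, price=14, status=new, category=toy): status is new — does not satisfy this, so Out.
(stock=15, price=27, status=used, category=tool): status is used — matches, so In.
(stock=5, price=36, status=refurbished, category=book): status is refurbished — matches, so In.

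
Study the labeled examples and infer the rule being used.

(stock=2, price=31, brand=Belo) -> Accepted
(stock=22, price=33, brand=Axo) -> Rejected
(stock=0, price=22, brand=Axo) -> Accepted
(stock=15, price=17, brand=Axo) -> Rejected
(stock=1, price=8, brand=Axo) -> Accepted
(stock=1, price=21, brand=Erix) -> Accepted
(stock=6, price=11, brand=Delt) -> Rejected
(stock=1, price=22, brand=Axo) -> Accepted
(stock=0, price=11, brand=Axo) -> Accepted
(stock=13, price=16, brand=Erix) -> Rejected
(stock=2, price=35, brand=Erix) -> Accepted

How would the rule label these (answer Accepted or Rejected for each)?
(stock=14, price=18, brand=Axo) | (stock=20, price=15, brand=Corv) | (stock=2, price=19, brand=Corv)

The rule appears to be: stock ≤ 2.

Rejected, Rejected, Accepted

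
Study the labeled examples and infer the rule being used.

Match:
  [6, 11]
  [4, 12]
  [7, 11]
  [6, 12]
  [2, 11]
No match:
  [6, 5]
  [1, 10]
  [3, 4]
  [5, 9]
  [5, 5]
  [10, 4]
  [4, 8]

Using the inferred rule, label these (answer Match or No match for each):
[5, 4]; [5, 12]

No match, Match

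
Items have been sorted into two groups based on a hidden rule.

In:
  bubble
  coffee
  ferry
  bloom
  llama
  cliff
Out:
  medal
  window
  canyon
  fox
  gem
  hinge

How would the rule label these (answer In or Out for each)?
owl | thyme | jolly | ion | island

Out, Out, In, Out, Out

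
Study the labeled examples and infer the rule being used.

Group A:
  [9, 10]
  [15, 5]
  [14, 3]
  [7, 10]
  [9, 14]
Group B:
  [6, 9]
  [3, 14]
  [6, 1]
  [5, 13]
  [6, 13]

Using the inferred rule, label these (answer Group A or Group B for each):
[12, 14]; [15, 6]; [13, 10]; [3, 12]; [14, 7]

The distinguishing property — first ≥ 7 — holds for all the 'Group A' cases and none of the 'Group B' cases.
[12, 14] — first 12, hence Group A.
[15, 6] — first 15, hence Group A.
[13, 10] — first 13, hence Group A.
[3, 12] — first 3, hence Group B.
[14, 7] — first 14, hence Group A.

Group A, Group A, Group A, Group B, Group A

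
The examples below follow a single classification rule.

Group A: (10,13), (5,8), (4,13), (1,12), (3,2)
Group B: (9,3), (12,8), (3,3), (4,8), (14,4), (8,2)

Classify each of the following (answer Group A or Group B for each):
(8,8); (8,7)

Group B, Group A

All 'Group A' examples share one property — sum is odd — and every 'Group B' example lacks it.
(8,8): 8+8 = 16, doesn't qualify → Group B.
(8,7): 8+7 = 15, meets the rule → Group A.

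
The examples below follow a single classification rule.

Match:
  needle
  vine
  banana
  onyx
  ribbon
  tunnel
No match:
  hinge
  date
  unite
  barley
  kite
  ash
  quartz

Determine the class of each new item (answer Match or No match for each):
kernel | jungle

One predicate separates the groups cleanly: even length AND contains 'n'.

Match, Match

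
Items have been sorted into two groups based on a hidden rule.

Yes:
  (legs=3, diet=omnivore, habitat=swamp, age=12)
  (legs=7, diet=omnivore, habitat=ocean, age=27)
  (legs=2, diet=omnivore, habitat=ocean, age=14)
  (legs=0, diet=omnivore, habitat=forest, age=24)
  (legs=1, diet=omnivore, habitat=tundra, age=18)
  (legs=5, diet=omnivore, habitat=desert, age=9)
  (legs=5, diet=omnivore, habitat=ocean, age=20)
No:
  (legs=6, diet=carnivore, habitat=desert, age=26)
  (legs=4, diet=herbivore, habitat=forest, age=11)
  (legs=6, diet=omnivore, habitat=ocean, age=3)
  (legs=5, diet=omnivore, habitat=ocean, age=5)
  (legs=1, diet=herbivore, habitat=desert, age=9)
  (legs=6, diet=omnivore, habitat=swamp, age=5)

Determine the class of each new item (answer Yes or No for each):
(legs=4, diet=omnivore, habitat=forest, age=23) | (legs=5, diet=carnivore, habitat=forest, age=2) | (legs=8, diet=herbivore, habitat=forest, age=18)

Yes, No, No

One predicate separates the groups cleanly: diet is omnivore AND age ≥ 9.
(legs=4, diet=omnivore, habitat=forest, age=23): diet is omnivore, age = 23, fits → Yes. (legs=5, diet=carnivore, habitat=forest, age=2): diet is carnivore, age = 2, lacks this property → No. (legs=8, diet=herbivore, habitat=forest, age=18): diet is herbivore, age = 18, lacks this property → No.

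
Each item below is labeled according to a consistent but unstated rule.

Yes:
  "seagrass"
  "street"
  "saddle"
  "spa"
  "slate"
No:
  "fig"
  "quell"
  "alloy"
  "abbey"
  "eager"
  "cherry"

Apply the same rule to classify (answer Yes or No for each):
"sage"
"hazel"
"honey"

Yes, No, No

Rule: contains 's'. This holds for each 'Yes' example and fails for each 'No' one.
"sage": has 's', has this property → Yes.
"hazel": no 's', doesn't match → No.
"honey": no 's', doesn't match → No.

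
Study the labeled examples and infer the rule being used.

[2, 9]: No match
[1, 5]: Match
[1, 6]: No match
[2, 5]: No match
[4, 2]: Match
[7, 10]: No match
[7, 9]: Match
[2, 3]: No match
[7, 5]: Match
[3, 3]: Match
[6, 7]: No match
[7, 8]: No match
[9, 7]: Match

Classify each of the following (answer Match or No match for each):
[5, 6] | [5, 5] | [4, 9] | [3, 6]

A rule that fits every label: sum is even — true of each 'Match' example, false of each 'No match' one.

No match, Match, No match, No match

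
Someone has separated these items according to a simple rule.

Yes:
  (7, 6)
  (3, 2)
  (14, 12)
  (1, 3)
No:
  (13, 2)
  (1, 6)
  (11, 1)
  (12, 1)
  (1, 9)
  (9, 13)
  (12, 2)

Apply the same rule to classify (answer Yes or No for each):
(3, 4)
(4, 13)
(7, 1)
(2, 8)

Yes, No, No, No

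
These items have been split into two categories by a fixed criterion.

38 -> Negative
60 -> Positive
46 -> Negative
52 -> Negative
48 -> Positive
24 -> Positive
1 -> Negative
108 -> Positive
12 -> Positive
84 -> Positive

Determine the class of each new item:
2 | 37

Negative, Negative

The distinguishing property — multiple of 3 — holds for all the 'Positive' cases and none of the 'Negative' cases.
Negative: 2, since 2 = 3·0 + 2. Negative: 37, since 37 = 3·12 + 1.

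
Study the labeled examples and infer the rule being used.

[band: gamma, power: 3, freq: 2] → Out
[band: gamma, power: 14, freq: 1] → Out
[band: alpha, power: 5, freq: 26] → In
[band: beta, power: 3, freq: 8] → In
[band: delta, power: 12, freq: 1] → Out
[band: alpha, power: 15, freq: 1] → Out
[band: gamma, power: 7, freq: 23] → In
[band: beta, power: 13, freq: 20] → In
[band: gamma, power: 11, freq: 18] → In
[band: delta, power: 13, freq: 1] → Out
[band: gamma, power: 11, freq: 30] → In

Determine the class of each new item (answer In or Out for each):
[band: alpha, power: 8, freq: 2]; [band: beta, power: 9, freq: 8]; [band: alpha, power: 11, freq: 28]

Out, In, In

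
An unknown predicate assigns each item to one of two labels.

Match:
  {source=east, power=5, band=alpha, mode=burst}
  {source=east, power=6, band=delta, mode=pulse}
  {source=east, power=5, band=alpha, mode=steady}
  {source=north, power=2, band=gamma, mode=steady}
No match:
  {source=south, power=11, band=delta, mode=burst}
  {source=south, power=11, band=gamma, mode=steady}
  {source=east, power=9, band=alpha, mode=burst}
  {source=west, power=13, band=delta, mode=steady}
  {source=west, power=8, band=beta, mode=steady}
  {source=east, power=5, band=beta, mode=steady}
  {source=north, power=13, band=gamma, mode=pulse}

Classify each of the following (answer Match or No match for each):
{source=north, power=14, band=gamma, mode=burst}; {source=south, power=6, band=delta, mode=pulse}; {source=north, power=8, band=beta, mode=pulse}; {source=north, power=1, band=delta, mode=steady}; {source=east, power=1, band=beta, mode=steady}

No match, Match, No match, Match, No match

The rule appears to be: band is not beta AND power ≤ 6.
{source=north, power=14, band=gamma, mode=burst}: band is gamma, power = 14 — lacks this property, so No match.
{source=south, power=6, band=delta, mode=pulse}: band is delta, power = 6 — satisfies this, so Match.
{source=north, power=8, band=beta, mode=pulse}: band is beta, power = 8 — lacks this property, so No match.
{source=north, power=1, band=delta, mode=steady}: band is delta, power = 1 — satisfies this, so Match.
{source=east, power=1, band=beta, mode=steady}: band is beta, power = 1 — lacks this property, so No match.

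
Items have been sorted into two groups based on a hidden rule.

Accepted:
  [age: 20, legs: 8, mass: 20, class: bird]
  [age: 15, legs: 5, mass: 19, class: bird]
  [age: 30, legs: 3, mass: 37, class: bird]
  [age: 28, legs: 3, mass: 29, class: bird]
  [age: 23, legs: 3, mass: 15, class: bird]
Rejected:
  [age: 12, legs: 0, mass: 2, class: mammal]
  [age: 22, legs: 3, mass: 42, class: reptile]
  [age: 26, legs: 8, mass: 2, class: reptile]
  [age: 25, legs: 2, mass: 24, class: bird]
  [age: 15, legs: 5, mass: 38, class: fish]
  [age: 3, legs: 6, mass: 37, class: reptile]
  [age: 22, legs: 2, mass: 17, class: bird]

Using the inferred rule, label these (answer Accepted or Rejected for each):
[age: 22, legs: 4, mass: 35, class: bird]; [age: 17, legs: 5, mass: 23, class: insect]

The pattern is that an item is 'Accepted' exactly when: class is bird AND legs ≥ 3.
Accepted: [age: 22, legs: 4, mass: 35, class: bird], since class is bird, legs = 4. Rejected: [age: 17, legs: 5, mass: 23, class: insect], since class is insect, legs = 5.

Accepted, Rejected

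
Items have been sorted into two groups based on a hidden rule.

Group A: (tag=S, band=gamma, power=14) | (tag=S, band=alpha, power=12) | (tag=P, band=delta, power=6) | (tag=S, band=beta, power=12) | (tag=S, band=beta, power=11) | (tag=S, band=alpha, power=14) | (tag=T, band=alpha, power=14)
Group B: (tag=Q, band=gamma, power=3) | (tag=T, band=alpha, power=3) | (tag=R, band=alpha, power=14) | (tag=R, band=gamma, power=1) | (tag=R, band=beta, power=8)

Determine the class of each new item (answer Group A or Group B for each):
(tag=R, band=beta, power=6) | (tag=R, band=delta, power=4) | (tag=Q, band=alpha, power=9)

Group B, Group B, Group A

Rule: tag is not R AND power ≥ 6. This holds for each 'Group A' example and fails for each 'Group B' one.
(tag=R, band=beta, power=6): tag is R, power = 6 — fails this test, so Group B.
(tag=R, band=delta, power=4): tag is R, power = 4 — fails this test, so Group B.
(tag=Q, band=alpha, power=9): tag is Q, power = 9 — qualifies, so Group A.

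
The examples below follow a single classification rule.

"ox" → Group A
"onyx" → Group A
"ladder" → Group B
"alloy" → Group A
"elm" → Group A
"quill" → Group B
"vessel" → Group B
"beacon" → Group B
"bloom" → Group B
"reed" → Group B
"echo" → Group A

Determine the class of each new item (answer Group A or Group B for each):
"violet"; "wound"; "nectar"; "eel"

Group B, Group B, Group B, Group A

The classifier is using: starts with a vowel.
"violet": Group B (starts with 'v'). "wound": Group B (starts with 'w'). "nectar": Group B (starts with 'n'). "eel": Group A (starts with 'e').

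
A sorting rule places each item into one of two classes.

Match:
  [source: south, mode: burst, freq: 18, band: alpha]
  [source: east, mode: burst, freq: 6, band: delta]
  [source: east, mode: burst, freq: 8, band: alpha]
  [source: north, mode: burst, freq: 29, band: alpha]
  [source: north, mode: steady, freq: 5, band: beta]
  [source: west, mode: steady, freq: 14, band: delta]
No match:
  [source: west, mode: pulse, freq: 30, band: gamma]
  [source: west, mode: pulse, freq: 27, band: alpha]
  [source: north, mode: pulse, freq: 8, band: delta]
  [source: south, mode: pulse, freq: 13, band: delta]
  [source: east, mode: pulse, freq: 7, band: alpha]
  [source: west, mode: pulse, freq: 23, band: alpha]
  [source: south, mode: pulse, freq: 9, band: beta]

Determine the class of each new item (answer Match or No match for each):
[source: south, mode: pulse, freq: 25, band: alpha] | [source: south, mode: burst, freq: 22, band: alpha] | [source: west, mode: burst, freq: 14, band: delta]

No match, Match, Match

One predicate separates the groups cleanly: mode is not pulse.
[source: south, mode: pulse, freq: 25, band: alpha]: No match (mode is pulse).
[source: south, mode: burst, freq: 22, band: alpha]: Match (mode is burst).
[source: west, mode: burst, freq: 14, band: delta]: Match (mode is burst).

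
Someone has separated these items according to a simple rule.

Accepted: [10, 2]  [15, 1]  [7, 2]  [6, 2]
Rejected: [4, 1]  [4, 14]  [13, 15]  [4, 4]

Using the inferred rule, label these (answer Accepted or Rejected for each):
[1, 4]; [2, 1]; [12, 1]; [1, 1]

Rejected, Rejected, Accepted, Rejected

The classifier is using: first > second AND sum ≥ 8.
[1, 4] — 1 < 4, 1+4 = 5, hence Rejected. [2, 1] — 2 > 1, 2+1 = 3, hence Rejected. [12, 1] — 12 > 1, 12+1 = 13, hence Accepted. [1, 1] — 1 = 1, 1+1 = 2, hence Rejected.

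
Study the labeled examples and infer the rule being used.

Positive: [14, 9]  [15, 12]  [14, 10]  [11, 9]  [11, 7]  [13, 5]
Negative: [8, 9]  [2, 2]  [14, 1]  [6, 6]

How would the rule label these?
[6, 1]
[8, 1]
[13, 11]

Negative, Negative, Positive

The rule appears to be: sum ≥ 18.
[6, 1]: Negative (6+1 = 7).
[8, 1]: Negative (8+1 = 9).
[13, 11]: Positive (13+11 = 24).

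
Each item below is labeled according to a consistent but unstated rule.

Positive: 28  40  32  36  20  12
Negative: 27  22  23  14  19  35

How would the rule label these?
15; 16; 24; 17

Negative, Positive, Positive, Negative

The classifier is using: multiple of 4.
Negative: 15, since 15 = 4·3 + 3. Positive: 16, since 16 = 4·4. Positive: 24, since 24 = 4·6. Negative: 17, since 17 = 4·4 + 1.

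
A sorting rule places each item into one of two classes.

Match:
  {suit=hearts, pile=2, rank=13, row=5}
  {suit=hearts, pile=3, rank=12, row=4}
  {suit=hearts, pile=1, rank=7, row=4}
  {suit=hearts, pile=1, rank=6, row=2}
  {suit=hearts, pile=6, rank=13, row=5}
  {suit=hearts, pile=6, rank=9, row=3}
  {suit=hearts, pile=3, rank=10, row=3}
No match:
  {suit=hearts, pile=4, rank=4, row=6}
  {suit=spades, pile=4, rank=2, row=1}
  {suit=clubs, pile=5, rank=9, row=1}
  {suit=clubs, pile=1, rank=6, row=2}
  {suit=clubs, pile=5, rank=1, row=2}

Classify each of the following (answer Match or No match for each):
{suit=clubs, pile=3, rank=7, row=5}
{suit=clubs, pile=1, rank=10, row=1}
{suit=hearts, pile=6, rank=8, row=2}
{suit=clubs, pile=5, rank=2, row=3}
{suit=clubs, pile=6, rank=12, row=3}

The common property of the 'Match' items is: suit is hearts AND row ≤ 5. No 'No match' item has it.
{suit=clubs, pile=3, rank=7, row=5}: suit is clubs, row = 5 — fails the rule, so No match. {suit=clubs, pile=1, rank=10, row=1}: suit is clubs, row = 1 — fails the rule, so No match. {suit=hearts, pile=6, rank=8, row=2}: suit is hearts, row = 2 — matches, so Match. {suit=clubs, pile=5, rank=2, row=3}: suit is clubs, row = 3 — fails the rule, so No match. {suit=clubs, pile=6, rank=12, row=3}: suit is clubs, row = 3 — fails the rule, so No match.

No match, No match, Match, No match, No match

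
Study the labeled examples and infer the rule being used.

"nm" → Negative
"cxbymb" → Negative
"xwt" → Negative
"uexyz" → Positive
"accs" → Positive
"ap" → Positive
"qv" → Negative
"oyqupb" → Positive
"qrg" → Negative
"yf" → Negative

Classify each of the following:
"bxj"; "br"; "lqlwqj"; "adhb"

Negative, Negative, Negative, Positive

The simplest hypothesis consistent with all the labels is: starts with a vowel.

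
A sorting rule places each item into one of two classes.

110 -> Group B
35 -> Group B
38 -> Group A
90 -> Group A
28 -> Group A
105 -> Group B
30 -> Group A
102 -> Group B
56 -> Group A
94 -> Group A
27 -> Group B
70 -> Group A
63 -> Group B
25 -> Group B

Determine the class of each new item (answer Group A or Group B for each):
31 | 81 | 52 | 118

The classifier is using: even AND at most 94.
31: 31 is odd, 31 ≤ 94, doesn't qualify → Group B. 81: 81 is odd, 81 ≤ 94, doesn't qualify → Group B. 52: 52 is even, 52 ≤ 94, passes → Group A. 118: 118 is even, 118 > 94, doesn't qualify → Group B.

Group B, Group B, Group A, Group B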